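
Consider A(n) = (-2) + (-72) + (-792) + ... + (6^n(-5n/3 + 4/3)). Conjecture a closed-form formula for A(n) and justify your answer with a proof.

A(n) = 2·6^n(-n + 1) - 2

We claim A(n) = 2·6^n(-n + 1) - 2 for all n ≥ 1.
When n = 1: A(1) = -2, and the closed form gives -2. They agree.
Inductive step: assume the claim holds for n = k, so A(k) = 2·6^k(-k + 1) - 2.
Then A(k+1) = A(k) + (6^k(-10k - 2)) = (2·6^k(-k + 1) - 2) + (6^k(-10k - 2)).
Simplifying, A(k+1) = -12·6^k·k - 2 = 2·6^(k+1)(-(k+1) + 1) - 2,
which is the closed form with n = k+1.
By induction, the statement is established for all n ≥ 1.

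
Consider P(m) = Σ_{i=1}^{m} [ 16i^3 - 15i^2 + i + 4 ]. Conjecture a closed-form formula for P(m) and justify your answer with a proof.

We claim P(m) = m(4m^3 + 3m^2 - 3m + 2) for all m ≥ 1.
Base step (m = 1): P(1) = 6, and the closed form gives 6. They agree.
Suppose the result is true for m = i, so P(i) = i(4i^3 + 3i^2 - 3i + 2).
Then P(i+1) = P(i) + (16i^3 + 33i^2 + 19i + 6) = (i(4i^3 + 3i^2 - 3i + 2)) + (16i^3 + 33i^2 + 19i + 6).
Simplifying, P(i+1) = (i + 1)(4i^3 + 15i^2 + 15i + 6) = (i+1)(4(i+1)^3 + 3(i+1)^2 - 3(i+1) + 2),
which is the closed form with m = i+1.
By the principle of mathematical induction, the result holds for all m ≥ 1.

P(m) = m(4m^3 + 3m^2 - 3m + 2)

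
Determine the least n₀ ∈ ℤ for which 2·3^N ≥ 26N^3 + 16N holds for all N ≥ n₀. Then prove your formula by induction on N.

n₀ = 9

At N = 8: 13122 < 13440, so the inequality fails and n₀ ≥ 9. We prove 2·3^N ≥ 26N^3 + 16N for all N ≥ 9.
Base step (N = 9): 2·3^N = 39366 and 26N^3 + 16N = 19098, so 39366 ≥ 19098.
For the inductive step, assume it holds for an arbitrary k ≥ 9, so 2·3^k ≥ 26k^3 + 16k.
Then 2·3^(k + 1) = 3·(2·3^k) ≥ 3·(26k^3 + 16k).
Also, for k ≥ 9 we have 3·(26k^3 + 16k) ≥ 26(k+1)^3 + 16(k+1), since 3·(26k^3 + 16k) − (26(k+1)^3 + 16(k+1)) = 52k^3 - 78k^2 - 46k - 42, which is nonnegative for all k ≥ 9.
Combining, 2·3^(k + 1) ≥ 26(k+1)^3 + 16(k+1).
Hence, by induction on N, the claim holds for every N ≥ 9.
Hence the smallest such n₀ is 9.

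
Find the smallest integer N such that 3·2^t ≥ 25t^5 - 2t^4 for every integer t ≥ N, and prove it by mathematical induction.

N = 27

At t = 26: 201326592 < 296120448, so the inequality fails and N ≥ 27. We prove 3·2^t ≥ 25t^5 - 2t^4 for all t ≥ 27.
For the base case t = 27: 3·2^t = 402653184 and 25t^5 - 2t^4 = 357659793, so 402653184 ≥ 357659793.
Inductive step: suppose the statement holds for some k ≥ 27, so 3·2^k ≥ 25k^5 - 2k^4.
Then 3·2^(k + 1) = 2·(3·2^k) ≥ 2·(25k^5 - 2k^4).
Also, for k ≥ 27 we have 2·(25k^5 - 2k^4) ≥ 25(k+1)^5 - 2(k+1)^4, since 2·(25k^5 - 2k^4) − (25(k+1)^5 - 2(k+1)^4) = 25k^5 - 127k^4 - 242k^3 - 238k^2 - 117k - 23, which is nonnegative for all k ≥ 27.
Combining, 3·2^(k + 1) ≥ 25(k+1)^5 - 2(k+1)^4.
By the principle of mathematical induction, the result holds for all t ≥ 27.
Hence the smallest such N is 27.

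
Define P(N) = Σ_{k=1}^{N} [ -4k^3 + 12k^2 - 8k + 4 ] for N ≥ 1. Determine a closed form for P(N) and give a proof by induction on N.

P(N) = -N(N^3 - 2N^2 - N - 2)

We claim P(N) = -N(N^3 - 2N^2 - N - 2) for all N ≥ 1.
Base step (N = 1): P(1) = 4, and the closed form gives 4. They agree.
Inductive step: assume the claim holds for N = k, so P(k) = k(-k^3 + 2k^2 + k + 2).
Then P(k+1) = P(k) + (-4k^3 + 4k + 4) = (k(-k^3 + 2k^2 + k + 2)) + (-4k^3 + 4k + 4).
Simplifying, P(k+1) = -(k + 1)(k^3 + k^2 - 2k - 4) = -(k+1)((k+1)^3 - 2(k+1)^2 - (k+1) - 2),
which is the closed form with N = k+1.
Hence, by induction on N, the claim holds for every N ≥ 1.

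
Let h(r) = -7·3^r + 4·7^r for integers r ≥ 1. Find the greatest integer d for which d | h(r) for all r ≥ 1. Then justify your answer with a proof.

d = 7

Computing the first values: h(1) = 7 and h(2) = 133; gcd(7, 133) = 7, so d ≤ 7.
We prove 7 | -7·3^r + 4·7^r for all r ≥ 1 by induction on r.
For the base case r = 1: h(1) = 7 = 7·(1), so 7 | h(1).
Suppose the result is true for r = i, i.e. 7 | h(i). Then
h(i+1) − 7·h(i) = (-7·3^(i+1) + 4·7^(i+1)) − 7·(-7·3^i + 4·7^i) = (-7)·3^i·(3 − 7) = (28)·3^i. Since 7 | h(i) by the inductive hypothesis, 7 | 7·h(i); and 7 | 28 since 28 = 7·4. Therefore 7 | h(i+1).
By the principle of mathematical induction, the result holds for all r ≥ 1.
Therefore the largest such d is 7.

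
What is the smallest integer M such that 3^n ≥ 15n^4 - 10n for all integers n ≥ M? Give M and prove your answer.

M = 12

At n = 11: 177147 < 219505, so the inequality fails and M ≥ 12. We prove 3^n ≥ 15n^4 - 10n for all n ≥ 12.
When n = 12: 3^n = 531441 and 15n^4 - 10n = 310920, so 531441 ≥ 310920.
Inductive step: suppose the statement holds for some j ≥ 12, so 3^j ≥ 15j^4 - 10j.
Then 3^(j + 1) = 3·(3^j) ≥ 3·(15j^4 - 10j).
Also, for j ≥ 12 we have 3·(15j^4 - 10j) ≥ 15(j+1)^4 - 10(j+1), since 3·(15j^4 - 10j) − (15(j+1)^4 - 10(j+1)) = 30j^4 - 60j^3 - 90j^2 - 80j - 5, which is nonnegative for all j ≥ 12.
Combining, 3^(j + 1) ≥ 15(j+1)^4 - 10(j+1).
This completes the induction.
Hence the smallest such M is 12.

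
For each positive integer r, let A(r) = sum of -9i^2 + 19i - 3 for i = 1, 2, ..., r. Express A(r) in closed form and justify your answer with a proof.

We claim A(r) = -r(3r^2 - 5r - 5) for all r ≥ 1.
Base case (r = 1): A(1) = 7, and the closed form gives 7. They agree.
Suppose the result is true for r = i, so A(i) = i(-3i^2 + 5i + 5).
Then A(i+1) = A(i) + (-9i^2 + i + 7) = (i(-3i^2 + 5i + 5)) + (-9i^2 + i + 7).
Simplifying, A(i+1) = -(i + 1)(3i^2 + i - 7) = -(i+1)(3(i+1)^2 - 5(i+1) - 5),
which is the closed form with r = i+1.
By induction, the statement is established for all r ≥ 1.

A(r) = -r(3r^2 - 5r - 5)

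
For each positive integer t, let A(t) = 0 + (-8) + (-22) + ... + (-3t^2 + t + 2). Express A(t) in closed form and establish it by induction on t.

We claim A(t) = -t(t - 1)(t + 2) for all t ≥ 1.
Base step (t = 1): A(1) = 0, and the closed form gives 0. They agree.
For the inductive step, assume it holds for an arbitrary j ≥ 1, so A(j) = j(-j^2 - j + 2).
Then A(j+1) = A(j) + (j(-3j - 5)) = (j(-j^2 - j + 2)) + (j(-3j - 5)).
Simplifying, A(j+1) = -j(j + 1)(j + 3) = -(j+1)((j+1) - 1)((j+1) + 2),
which is the closed form with t = j+1.
Hence, by induction on t, the claim holds for every t ≥ 1.

A(t) = -t(t - 1)(t + 2)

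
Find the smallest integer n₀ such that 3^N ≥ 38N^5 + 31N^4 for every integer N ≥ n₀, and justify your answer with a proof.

n₀ = 16

At N = 15: 14348907 < 30425625, so the inequality fails and n₀ ≥ 16. We prove 3^N ≥ 38N^5 + 31N^4 for all N ≥ 16.
When N = 16: 3^N = 43046721 and 38N^5 + 31N^4 = 41877504, so 43046721 ≥ 41877504.
Suppose the result is true for N = p, so 3^p ≥ 38p^5 + 31p^4.
Then 3^(p + 1) = 3·(3^p) ≥ 3·(38p^5 + 31p^4).
Also, for p ≥ 16 we have 3·(38p^5 + 31p^4) ≥ 38(p+1)^5 + 31(p+1)^4, since 3·(38p^5 + 31p^4) − (38(p+1)^5 + 31(p+1)^4) = 76p^5 - 128p^4 - 504p^3 - 566p^2 - 314p - 69, which is nonnegative for all p ≥ 16.
Combining, 3^(p + 1) ≥ 38(p+1)^5 + 31(p+1)^4.
By induction, the statement is established for all N ≥ 16.
Hence the smallest such n₀ is 16.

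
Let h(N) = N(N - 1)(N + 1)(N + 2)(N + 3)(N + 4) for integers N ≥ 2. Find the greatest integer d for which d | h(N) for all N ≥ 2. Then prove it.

Computing the first values: h(2) = 720 and h(3) = 5040; gcd(720, 5040) = 720, so d ≤ 720.
We prove 720 | N(N - 1)(N + 1)(N + 2)(N + 3)(N + 4) for all N ≥ 2 by induction on N.
When N = 2: h(2) = 720 = 720·(1), so 720 | h(2).
Inductive step: assume the claim holds for N = k, i.e. 720 | h(k). Then
h(k+1) − h(k) = k·(k+1)·(k+2)·(k+3)·(k+4)·(k+5) − (k-1)·k·(k+1)·(k+2)·(k+3)·(k+4) = k·(k+1)·(k+2)·(k+3)·(k+4)·[(k+5) − (k-1)] = 6·k·(k+1)·(k+2)·(k+3)·(k+4). The product of 5 consecutive integers is divisible by (5)! = 120, so h(k+1) − h(k) is divisible by 6·120 = 720. By the inductive hypothesis 720 | h(k), hence 720 | h(k+1).
Hence, by induction on N, the claim holds for every N ≥ 2.
Therefore the largest such d is 720.

d = 720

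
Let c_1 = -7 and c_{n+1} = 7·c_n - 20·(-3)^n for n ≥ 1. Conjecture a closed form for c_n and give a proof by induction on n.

Computing the first terms: c_1 = -7, c_2 = 11, c_3 = -103. This suggests c_n = 2(-3)^n - 7^(n - 1).
When n = 1: the formula gives -7 = -7 = c_1.
Suppose the result is true for n = j, so c_j = 2(-3)^j - 7^(j - 1).
Then c_{j+1} = 7·c_j - 20·(-3)^j = 7·(2(-3)^j - 7^(j - 1)) - 20·(-3)^j = 2(-3)^(j + 1) - 7^j = 2(-3)^(j+1) - 7^((j+1) - 1),
which is the claimed formula at n = j+1.
By the principle of mathematical induction, the result holds for all n ≥ 1.

c_n = 2(-3)^n - 7^(n - 1)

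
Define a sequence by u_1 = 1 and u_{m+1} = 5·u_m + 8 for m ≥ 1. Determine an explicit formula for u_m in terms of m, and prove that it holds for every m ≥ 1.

u_m = 3·5^(m - 1) - 2

Computing the first terms: u_1 = 1, u_2 = 13, u_3 = 73. This suggests u_m = 3·5^(m - 1) - 2.
For the base case m = 1: the formula gives 1 = 1 = u_1.
Inductive step: assume the claim holds for m = i, so u_i = 3·5^(i - 1) - 2.
Then u_{i+1} = 5·u_i + 8 = 5·(3·5^(i - 1) - 2) + 8 = 3·5^i - 2 = 3·5^((i+1) - 1) - 2,
which is the claimed formula at m = i+1.
Hence, by induction on m, the claim holds for every m ≥ 1.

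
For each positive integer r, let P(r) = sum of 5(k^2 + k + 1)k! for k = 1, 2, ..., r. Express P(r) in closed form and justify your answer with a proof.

We claim P(r) = (5r + 5)(r + 1)! - 5 for all r ≥ 1.
Base step (r = 1): P(1) = 15, and the closed form gives 15. They agree.
Inductive step: assume the claim holds for r = k, so P(k) = (5k + 5)(k + 1)! - 5.
Then P(k+1) = P(k) + (5(k^2 + 3k + 3)(k + 1)!) = ((5k + 5)(k + 1)! - 5) + (5(k^2 + 3k + 3)(k + 1)!).
Simplifying, P(k+1) = (5(k+1) + 5)((k+1) + 1)! - 5,
which is the closed form with r = k+1.
This completes the induction.

P(r) = (5r + 5)(r + 1)! - 5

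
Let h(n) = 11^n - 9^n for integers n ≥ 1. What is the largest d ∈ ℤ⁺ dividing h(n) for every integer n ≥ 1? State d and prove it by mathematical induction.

d = 2

Computing the first values: h(1) = 2 and h(2) = 40; gcd(2, 40) = 2, so d ≤ 2.
We prove 2 | 11^n - 9^n for all n ≥ 1 by induction on n.
For the base case n = 1: h(1) = 2 = 2·(1), so 2 | h(1).
Inductive step: assume the claim holds for n = j, i.e. 2 | h(j). Then
11^{j+1} − 9^{j+1} = 11·11^j − 9·9^j = 11·(11^j − 9^j) + (2)·9^j. The first term is divisible by 2 by the inductive hypothesis, and the second term (2)·9^j is divisible by 2 since 2 | 2. Hence 2 | h(j+1).
Hence, by induction on n, the claim holds for every n ≥ 1.
Therefore the largest such d is 2.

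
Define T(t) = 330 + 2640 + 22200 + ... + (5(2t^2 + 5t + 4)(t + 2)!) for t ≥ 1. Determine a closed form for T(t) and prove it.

We claim T(t) = (10t + 5)(t + 3)! - 30 for all t ≥ 1.
Base case (t = 1): T(1) = 330, and the closed form gives 330. They agree.
Inductive step: assume the claim holds for t = r, so T(r) = (10r + 5)(r + 3)! - 30.
Then T(r+1) = T(r) + (5(2r^2 + 9r + 11)(r + 3)!) = ((10r + 5)(r + 3)! - 30) + (5(2r^2 + 9r + 11)(r + 3)!).
Simplifying, T(r+1) = (10(r+1) + 5)((r+1) + 3)! - 30,
which is the closed form with t = r+1.
By induction, the statement is established for all t ≥ 1.

T(t) = (10t + 5)(t + 3)! - 30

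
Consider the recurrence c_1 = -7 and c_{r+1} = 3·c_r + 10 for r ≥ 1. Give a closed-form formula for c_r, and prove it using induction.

c_r = -2·3^(r - 1) - 5

Computing the first terms: c_1 = -7, c_2 = -11, c_3 = -23. This suggests c_r = -2·3^(r - 1) - 5.
Base step (r = 1): the formula gives -7 = -7 = c_1.
Suppose the result is true for r = i, so c_i = -2·3^(i - 1) - 5.
Then c_{i+1} = 3·c_i + 10 = 3·(-2·3^(i - 1) - 5) + 10 = -2·3^i - 5 = -2·3^((i+1) - 1) - 5,
which is the claimed formula at r = i+1.
By the principle of mathematical induction, the result holds for all r ≥ 1.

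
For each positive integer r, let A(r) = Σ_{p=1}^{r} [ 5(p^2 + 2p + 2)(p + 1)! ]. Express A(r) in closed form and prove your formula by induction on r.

A(r) = (5r + 5)(r + 2)! - 10

We claim A(r) = (5r + 5)(r + 2)! - 10 for all r ≥ 1.
When r = 1: A(1) = 50, and the closed form gives 50. They agree.
Inductive step: assume the claim holds for r = p, so A(p) = (5p + 5)(p + 2)! - 10.
Then A(p+1) = A(p) + (5(p^2 + 4p + 5)(p + 2)!) = ((5p + 5)(p + 2)! - 10) + (5(p^2 + 4p + 5)(p + 2)!).
Simplifying, A(p+1) = (5(p+1) + 5)((p+1) + 2)! - 10,
which is the closed form with r = p+1.
By induction, the statement is established for all r ≥ 1.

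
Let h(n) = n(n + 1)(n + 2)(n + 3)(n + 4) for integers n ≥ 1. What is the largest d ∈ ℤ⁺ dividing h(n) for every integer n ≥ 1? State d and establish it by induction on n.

d = 120

Computing the first values: h(1) = 120 and h(2) = 720; gcd(120, 720) = 120, so d ≤ 120.
We prove 120 | n(n + 1)(n + 2)(n + 3)(n + 4) for all n ≥ 1 by induction on n.
For the base case n = 1: h(1) = 120 = 120·(1), so 120 | h(1).
For the inductive step, assume it holds for an arbitrary i ≥ 1, i.e. 120 | h(i). Then
h(i+1) − h(i) = (i+1)·(i+2)·(i+3)·(i+4)·(i+5) − i·(i+1)·(i+2)·(i+3)·(i+4) = (i+1)·(i+2)·(i+3)·(i+4)·[(i+5) − i] = 5·(i+1)·(i+2)·(i+3)·(i+4). The product of 4 consecutive integers is divisible by (4)! = 24, so h(i+1) − h(i) is divisible by 5·24 = 120. By the inductive hypothesis 120 | h(i), hence 120 | h(i+1).
This completes the induction.
Therefore the largest such d is 120.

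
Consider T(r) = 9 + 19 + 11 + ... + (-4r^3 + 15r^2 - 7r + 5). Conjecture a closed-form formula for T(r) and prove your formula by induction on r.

We claim T(r) = -r(r - 4)(r^2 + r + 1) for all r ≥ 1.
Base step (r = 1): T(1) = 9, and the closed form gives 9. They agree.
Inductive step: assume the claim holds for r = m, so T(m) = m(-m^3 + 3m^2 + 3m + 4).
Then T(m+1) = T(m) + (-4m^3 + 3m^2 + 11m + 9) = (m(-m^3 + 3m^2 + 3m + 4)) + (-4m^3 + 3m^2 + 11m + 9).
Simplifying, T(m+1) = -(m - 3)(m + 1)(m^2 + 3m + 3) = -(m+1)((m+1) - 4)((m+1)^2 + (m+1) + 1),
which is the closed form with r = m+1.
This completes the induction.

T(r) = -r(r - 4)(r^2 + r + 1)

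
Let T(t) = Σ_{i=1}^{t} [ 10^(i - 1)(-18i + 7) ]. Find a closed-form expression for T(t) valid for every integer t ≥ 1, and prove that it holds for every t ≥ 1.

T(t) = 10^t(-2t + 1) - 1

We claim T(t) = 10^t(-2t + 1) - 1 for all t ≥ 1.
Base step (t = 1): T(1) = -11, and the closed form gives -11. They agree.
Inductive step: suppose the statement holds for some i ≥ 1, so T(i) = 10^i(-2i + 1) - 1.
Then T(i+1) = T(i) + (10^i(-18i - 11)) = (10^i(-2i + 1) - 1) + (10^i(-18i - 11)).
Simplifying, T(i+1) = -20·10^i·i - 10·10^i - 1 = 10^(i+1)(-2(i+1) + 1) - 1,
which is the closed form with t = i+1.
By induction, the statement is established for all t ≥ 1.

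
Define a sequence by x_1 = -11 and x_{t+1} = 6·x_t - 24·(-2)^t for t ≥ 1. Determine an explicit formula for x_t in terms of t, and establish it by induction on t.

x_t = 3(-2)^t - 5·6^(t - 1)

Computing the first terms: x_1 = -11, x_2 = -18, x_3 = -204. This suggests x_t = 3(-2)^t - 5·6^(t - 1).
For the base case t = 1: the formula gives -11 = -11 = x_1.
Inductive step: assume the claim holds for t = j, so x_j = 3(-2)^j - 5·6^(j - 1).
Then x_{j+1} = 6·x_j - 24·(-2)^j = 6·(3(-2)^j - 5·6^(j - 1)) - 24·(-2)^j = 3(-2)^(j + 1) - 5·6^j = 3(-2)^(j+1) - 5·6^((j+1) - 1),
which is the claimed formula at t = j+1.
This completes the induction.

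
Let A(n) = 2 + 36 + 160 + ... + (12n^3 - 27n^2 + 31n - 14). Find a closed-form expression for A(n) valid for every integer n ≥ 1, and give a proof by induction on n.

We claim A(n) = n(3n^3 - 3n^2 + 5n - 3) for all n ≥ 1.
Base step (n = 1): A(1) = 2, and the closed form gives 2. They agree.
Inductive step: suppose the statement holds for some i ≥ 1, so A(i) = i(3i^3 - 3i^2 + 5i - 3).
Then A(i+1) = A(i) + (12i^3 + 9i^2 + 13i + 2) = (i(3i^3 - 3i^2 + 5i - 3)) + (12i^3 + 9i^2 + 13i + 2).
Simplifying, A(i+1) = (i + 1)(3i^3 + 6i^2 + 8i + 2) = (i+1)(3(i+1)^3 - 3(i+1)^2 + 5(i+1) - 3),
which is the closed form with n = i+1.
By induction, the statement is established for all n ≥ 1.

A(n) = n(3n^3 - 3n^2 + 5n - 3)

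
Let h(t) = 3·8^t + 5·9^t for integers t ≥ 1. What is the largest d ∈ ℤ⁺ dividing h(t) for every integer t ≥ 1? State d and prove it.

d = 3

Computing the first values: h(1) = 69 and h(2) = 597; gcd(69, 597) = 3, so d ≤ 3.
We prove 3 | 3·8^t + 5·9^t for all t ≥ 1 by induction on t.
For the base case t = 1: h(1) = 69 = 3·(23), so 3 | h(1).
Inductive step: assume the claim holds for t = r, i.e. 3 | h(r). Then
h(r+1) − 9·h(r) = (3·8^(r+1) + 5·9^(r+1)) − 9·(3·8^r + 5·9^r) = (3)·8^r·(8 − 9) = (-3)·8^r. Since 3 | h(r) by the inductive hypothesis, 3 | 9·h(r); and 3 | -3 since -3 = 3·-1. Therefore 3 | h(r+1).
By the principle of mathematical induction, the result holds for all t ≥ 1.
Therefore the largest such d is 3.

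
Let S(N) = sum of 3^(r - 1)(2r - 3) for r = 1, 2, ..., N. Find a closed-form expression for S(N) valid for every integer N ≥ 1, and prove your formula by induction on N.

S(N) = 3^N(N - 2) + 2

We claim S(N) = 3^N(N - 2) + 2 for all N ≥ 1.
Base step (N = 1): S(1) = -1, and the closed form gives -1. They agree.
Suppose the result is true for N = r, so S(r) = 3^r(r - 2) + 2.
Then S(r+1) = S(r) + (3^r(2r - 1)) = (3^r(r - 2) + 2) + (3^r(2r - 1)).
Simplifying, S(r+1) = 3^(r + 1)r - 3^(r + 1) + 2 = 3^(r+1)((r+1) - 2) + 2,
which is the closed form with N = r+1.
By the principle of mathematical induction, the result holds for all N ≥ 1.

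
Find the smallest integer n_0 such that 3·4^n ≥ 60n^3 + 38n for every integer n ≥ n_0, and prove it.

n_0 = 7

At n = 6: 12288 < 13188, so the inequality fails and n_0 ≥ 7. We prove 3·4^n ≥ 60n^3 + 38n for all n ≥ 7.
When n = 7: 3·4^n = 49152 and 60n^3 + 38n = 20846, so 49152 ≥ 20846.
Inductive step: assume the claim holds for n = r, so 3·4^r ≥ 60r^3 + 38r.
Then 3·4^(r + 1) = 4·(3·4^r) ≥ 4·(60r^3 + 38r).
Also, for r ≥ 7 we have 4·(60r^3 + 38r) ≥ 60(r+1)^3 + 38(r+1), since 4·(60r^3 + 38r) − (60(r+1)^3 + 38(r+1)) = 180r^3 - 180r^2 - 66r - 98, which is nonnegative for all r ≥ 7.
Combining, 3·4^(r + 1) ≥ 60(r+1)^3 + 38(r+1).
Hence, by induction on n, the claim holds for every n ≥ 7.
Hence the smallest such n_0 is 7.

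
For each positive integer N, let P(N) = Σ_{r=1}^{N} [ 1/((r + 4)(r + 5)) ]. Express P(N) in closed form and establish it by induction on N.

P(N) = N/(5(N + 5))

We claim P(N) = N/(5(N + 5)) for all N ≥ 1.
Base case (N = 1): P(1) = 1/30, and the closed form gives 1/30. They agree.
For the inductive step, assume it holds for an arbitrary r ≥ 1, so P(r) = r/(5(r + 5)).
Then P(r+1) = P(r) + (1/((r + 5)(r + 6))) = (r/(5(r + 5))) + (1/((r + 5)(r + 6))).
Simplifying, P(r+1) = (r + 1)/(5(r + 6)) = (r+1)/(5((r+1) + 5)),
which is the closed form with N = r+1.
Hence, by induction on N, the claim holds for every N ≥ 1.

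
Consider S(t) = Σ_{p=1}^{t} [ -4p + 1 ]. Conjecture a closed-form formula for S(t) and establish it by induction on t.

We claim S(t) = -t(2t + 1) for all t ≥ 1.
When t = 1: S(1) = -3, and the closed form gives -3. They agree.
Inductive step: suppose the statement holds for some p ≥ 1, so S(p) = p(-2p - 1).
Then S(p+1) = S(p) + (-4p - 3) = (p(-2p - 1)) + (-4p - 3).
Simplifying, S(p+1) = -(p + 1)(2p + 3) = -(p+1)(2(p+1) + 1),
which is the closed form with t = p+1.
By induction, the statement is established for all t ≥ 1.

S(t) = -t(2t + 1)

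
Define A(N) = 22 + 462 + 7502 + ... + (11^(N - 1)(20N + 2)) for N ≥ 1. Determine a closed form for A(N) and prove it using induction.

A(N) = 2·11^N·N

We claim A(N) = 2·11^N·N for all N ≥ 1.
Base case (N = 1): A(1) = 22, and the closed form gives 22. They agree.
Inductive step: assume the claim holds for N = p, so A(p) = 2·11^p·p.
Then A(p+1) = A(p) + (11^p(20p + 22)) = (2·11^p·p) + (11^p(20p + 22)).
Simplifying, A(p+1) = 22·11^p(p + 1) = 2·11^(p+1)·(p+1),
which is the closed form with N = p+1.
Hence, by induction on N, the claim holds for every N ≥ 1.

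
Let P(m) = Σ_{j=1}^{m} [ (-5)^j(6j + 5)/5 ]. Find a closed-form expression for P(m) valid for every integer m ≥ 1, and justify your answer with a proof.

P(m) = (-5)^m(m + 1) - 1

We claim P(m) = (-5)^m(m + 1) - 1 for all m ≥ 1.
For the base case m = 1: P(1) = -11, and the closed form gives -11. They agree.
Suppose the result is true for m = j, so P(j) = (-5)^j(j + 1) - 1.
Then P(j+1) = P(j) + ((-5)^j(-6j - 11)) = ((-5)^j(j + 1) - 1) + ((-5)^j(-6j - 11)).
Simplifying, P(j+1) = -5(-5)^j·j - 10(-5)^j - 1 = (-5)^(j+1)((j+1) + 1) - 1,
which is the closed form with m = j+1.
This completes the induction.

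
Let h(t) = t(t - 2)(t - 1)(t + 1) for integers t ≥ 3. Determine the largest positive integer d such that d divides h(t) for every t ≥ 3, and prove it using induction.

Computing the first values: h(3) = 24 and h(4) = 120; gcd(24, 120) = 24, so d ≤ 24.
We prove 24 | t(t - 2)(t - 1)(t + 1) for all t ≥ 3 by induction on t.
When t = 3: h(3) = 24 = 24·(1), so 24 | h(3).
Inductive step: suppose the statement holds for some j ≥ 3, i.e. 24 | h(j). Then
h(j+1) − h(j) = (j-1)·j·(j+1)·(j+2) − (j-2)·(j-1)·j·(j+1) = (j-1)·j·(j+1)·[(j+2) − (j-2)] = 4·(j-1)·j·(j+1). The product of 3 consecutive integers is divisible by (3)! = 6, so h(j+1) − h(j) is divisible by 4·6 = 24. By the inductive hypothesis 24 | h(j), hence 24 | h(j+1).
This completes the induction.
Therefore the largest such d is 24.

d = 24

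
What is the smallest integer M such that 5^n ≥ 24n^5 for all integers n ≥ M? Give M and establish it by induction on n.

At n = 8: 390625 < 786432, so the inequality fails and M ≥ 9. We prove 5^n ≥ 24n^5 for all n ≥ 9.
When n = 9: 5^n = 1953125 and 24n^5 = 1417176, so 1953125 ≥ 1417176.
For the inductive step, assume it holds for an arbitrary r ≥ 9, so 5^r ≥ 24r^5.
Then 5^(r + 1) = 5·(5^r) ≥ 5·(24r^5).
Also, for r ≥ 9 we have 5·(24r^5) ≥ 24(r+1)^5, since 5 ≥ (1 + 1/r)^5 for all r ≥ 9.
Combining, 5^(r + 1) ≥ 24(r+1)^5.
By the principle of mathematical induction, the result holds for all n ≥ 9.
Hence the smallest such M is 9.

M = 9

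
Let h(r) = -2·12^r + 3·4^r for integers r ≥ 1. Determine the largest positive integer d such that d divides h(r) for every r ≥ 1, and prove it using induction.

d = 12

Computing the first values: h(1) = -12 and h(2) = -240; gcd(-12, -240) = 12, so d ≤ 12.
We prove 12 | -2·12^r + 3·4^r for all r ≥ 1 by induction on r.
When r = 1: h(1) = -12 = 12·(-1), so 12 | h(1).
For the inductive step, assume it holds for an arbitrary i ≥ 1, i.e. 12 | h(i). Then
h(i+1) − 12·h(i) = (-2·12^(i+1) + 3·4^(i+1)) − 12·(-2·12^i + 3·4^i) = (3)·4^i·(4 − 12) = (-24)·4^i. Since 12 | h(i) by the inductive hypothesis, 12 | 12·h(i); and 12 | -24 since -24 = 12·-2. Therefore 12 | h(i+1).
Hence, by induction on r, the claim holds for every r ≥ 1.
Therefore the largest such d is 12.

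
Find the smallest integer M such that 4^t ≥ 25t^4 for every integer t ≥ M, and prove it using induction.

M = 9

At t = 8: 65536 < 102400, so the inequality fails and M ≥ 9. We prove 4^t ≥ 25t^4 for all t ≥ 9.
Base case (t = 9): 4^t = 262144 and 25t^4 = 164025, so 262144 ≥ 164025.
Suppose the result is true for t = j, so 4^j ≥ 25j^4.
Then 4^(j + 1) = 4·(4^j) ≥ 4·(25j^4).
Also, for j ≥ 9 we have 4·(25j^4) ≥ 25(j+1)^4, since 4 ≥ (1 + 1/j)^4 for all j ≥ 9.
Combining, 4^(j + 1) ≥ 25(j+1)^4.
This completes the induction.
Hence the smallest such M is 9.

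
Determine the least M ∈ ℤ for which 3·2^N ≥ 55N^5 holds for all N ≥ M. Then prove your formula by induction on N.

At N = 28: 805306368 < 946570240, so the inequality fails and M ≥ 29. We prove 3·2^N ≥ 55N^5 for all N ≥ 29.
When N = 29: 3·2^N = 1610612736 and 55N^5 = 1128113195, so 1610612736 ≥ 1128113195.
Inductive step: suppose the statement holds for some j ≥ 29, so 3·2^j ≥ 55j^5.
Then 3·2^(j + 1) = 2·(3·2^j) ≥ 2·(55j^5).
Also, for j ≥ 29 we have 2·(55j^5) ≥ 55(j+1)^5, since 2 ≥ (1 + 1/j)^5 for all j ≥ 29.
Combining, 3·2^(j + 1) ≥ 55(j+1)^5.
This completes the induction.
Hence the smallest such M is 29.

M = 29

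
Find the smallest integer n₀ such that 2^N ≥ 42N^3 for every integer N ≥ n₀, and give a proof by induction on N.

At N = 17: 131072 < 206346, so the inequality fails and n₀ ≥ 18. We prove 2^N ≥ 42N^3 for all N ≥ 18.
Base case (N = 18): 2^N = 262144 and 42N^3 = 244944, so 262144 ≥ 244944.
Inductive step: assume the claim holds for N = m, so 2^m ≥ 42m^3.
Then 2^(m + 1) = 2·(2^m) ≥ 2·(42m^3).
Also, for m ≥ 18 we have 2·(42m^3) ≥ 42(m+1)^3, since 2 ≥ (1 + 1/m)^3 for all m ≥ 18.
Combining, 2^(m + 1) ≥ 42(m+1)^3.
By the principle of mathematical induction, the result holds for all N ≥ 18.
Hence the smallest such n₀ is 18.

n₀ = 18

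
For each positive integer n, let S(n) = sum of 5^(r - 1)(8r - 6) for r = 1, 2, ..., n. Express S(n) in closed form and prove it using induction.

S(n) = 2·5^n(n - 1) + 2

We claim S(n) = 2·5^n(n - 1) + 2 for all n ≥ 1.
Base case (n = 1): S(1) = 2, and the closed form gives 2. They agree.
Inductive step: suppose the statement holds for some r ≥ 1, so S(r) = 2·5^r(r - 1) + 2.
Then S(r+1) = S(r) + (5^r(8r + 2)) = (2·5^r(r - 1) + 2) + (5^r(8r + 2)).
Simplifying, S(r+1) = 10·5^r·r + 2 = 2·5^(r+1)((r+1) - 1) + 2,
which is the closed form with n = r+1.
This completes the induction.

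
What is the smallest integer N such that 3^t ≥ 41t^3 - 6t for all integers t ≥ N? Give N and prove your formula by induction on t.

N = 10

At t = 9: 19683 < 29835, so the inequality fails and N ≥ 10. We prove 3^t ≥ 41t^3 - 6t for all t ≥ 10.
When t = 10: 3^t = 59049 and 41t^3 - 6t = 40940, so 59049 ≥ 40940.
Inductive step: assume the claim holds for t = r, so 3^r ≥ 41r^3 - 6r.
Then 3^(r + 1) = 3·(3^r) ≥ 3·(41r^3 - 6r).
Also, for r ≥ 10 we have 3·(41r^3 - 6r) ≥ 41(r+1)^3 - 6(r+1), since 3·(41r^3 - 6r) − (41(r+1)^3 - 6(r+1)) = 82r^3 - 123r^2 - 135r - 35, which is nonnegative for all r ≥ 10.
Combining, 3^(r + 1) ≥ 41(r+1)^3 - 6(r+1).
Hence, by induction on t, the claim holds for every t ≥ 10.
Hence the smallest such N is 10.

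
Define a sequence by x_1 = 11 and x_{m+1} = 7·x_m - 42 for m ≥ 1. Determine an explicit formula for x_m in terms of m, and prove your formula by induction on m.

Computing the first terms: x_1 = 11, x_2 = 35, x_3 = 203. This suggests x_m = 4·7^(m - 1) + 7.
Base step (m = 1): the formula gives 11 = 11 = x_1.
For the inductive step, assume it holds for an arbitrary p ≥ 1, so x_p = 4·7^(p - 1) + 7.
Then x_{p+1} = 7·x_p - 42 = 7·(4·7^(p - 1) + 7) - 42 = 4·7^p + 7 = 4·7^((p+1) - 1) + 7,
which is the claimed formula at m = p+1.
By induction, the statement is established for all m ≥ 1.

x_m = 4·7^(m - 1) + 7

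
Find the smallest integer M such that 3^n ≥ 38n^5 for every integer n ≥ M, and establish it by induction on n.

M = 16

At n = 15: 14348907 < 28856250, so the inequality fails and M ≥ 16. We prove 3^n ≥ 38n^5 for all n ≥ 16.
Base step (n = 16): 3^n = 43046721 and 38n^5 = 39845888, so 43046721 ≥ 39845888.
For the inductive step, assume it holds for an arbitrary r ≥ 16, so 3^r ≥ 38r^5.
Then 3^(r + 1) = 3·(3^r) ≥ 3·(38r^5).
Also, for r ≥ 16 we have 3·(38r^5) ≥ 38(r+1)^5, since 3 ≥ (1 + 1/r)^5 for all r ≥ 16.
Combining, 3^(r + 1) ≥ 38(r+1)^5.
This completes the induction.
Hence the smallest such M is 16.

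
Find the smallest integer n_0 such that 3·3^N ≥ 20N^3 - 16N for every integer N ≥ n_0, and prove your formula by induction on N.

At N = 7: 6561 < 6748, so the inequality fails and n_0 ≥ 8. We prove 3·3^N ≥ 20N^3 - 16N for all N ≥ 8.
When N = 8: 3·3^N = 19683 and 20N^3 - 16N = 10112, so 19683 ≥ 10112.
Suppose the result is true for N = r, so 3·3^r ≥ 20r^3 - 16r.
Then 3·3^(r + 1) = 3·(3·3^r) ≥ 3·(20r^3 - 16r).
Also, for r ≥ 8 we have 3·(20r^3 - 16r) ≥ 20(r+1)^3 - 16(r+1), since 3·(20r^3 - 16r) − (20(r+1)^3 - 16(r+1)) = 40r^3 - 60r^2 - 92r - 4, which is nonnegative for all r ≥ 8.
Combining, 3·3^(r + 1) ≥ 20(r+1)^3 - 16(r+1).
Hence, by induction on N, the claim holds for every N ≥ 8.
Hence the smallest such n_0 is 8.

n_0 = 8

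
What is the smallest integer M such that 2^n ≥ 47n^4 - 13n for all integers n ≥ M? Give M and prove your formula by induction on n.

M = 24

At n = 23: 8388608 < 13152228, so the inequality fails and M ≥ 24. We prove 2^n ≥ 47n^4 - 13n for all n ≥ 24.
Base case (n = 24): 2^n = 16777216 and 47n^4 - 13n = 15593160, so 16777216 ≥ 15593160.
For the inductive step, assume it holds for an arbitrary r ≥ 24, so 2^r ≥ 47r^4 - 13r.
Then 2^(r + 1) = 2·(2^r) ≥ 2·(47r^4 - 13r).
Also, for r ≥ 24 we have 2·(47r^4 - 13r) ≥ 47(r+1)^4 - 13(r+1), since 2·(47r^4 - 13r) − (47(r+1)^4 - 13(r+1)) = 47r^4 - 188r^3 - 282r^2 - 201r - 34, which is nonnegative for all r ≥ 24.
Combining, 2^(r + 1) ≥ 47(r+1)^4 - 13(r+1).
By the principle of mathematical induction, the result holds for all n ≥ 24.
Hence the smallest such M is 24.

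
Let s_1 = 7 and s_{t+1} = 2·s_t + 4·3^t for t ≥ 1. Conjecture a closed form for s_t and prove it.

Computing the first terms: s_1 = 7, s_2 = 26, s_3 = 88. This suggests s_t = -5·2^(t - 1) + 4·3^t.
Base case (t = 1): the formula gives 7 = 7 = s_1.
Inductive step: suppose the statement holds for some r ≥ 1, so s_r = -5·2^(r - 1) + 4·3^r.
Then s_{r+1} = 2·s_r + 4·3^r = 2·(-5·2^(r - 1) + 4·3^r) + 4·3^r = -5·2^r + 4·3^(r + 1) = -5·2^((r+1) - 1) + 4·3^(r+1),
which is the claimed formula at t = r+1.
Hence, by induction on t, the claim holds for every t ≥ 1.

s_t = -5·2^(t - 1) + 4·3^t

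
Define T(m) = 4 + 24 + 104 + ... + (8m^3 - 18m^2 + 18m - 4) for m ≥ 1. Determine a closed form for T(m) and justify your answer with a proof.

T(m) = 2m(m^3 - m^2 + m + 1)

We claim T(m) = 2m(m^3 - m^2 + m + 1) for all m ≥ 1.
When m = 1: T(1) = 4, and the closed form gives 4. They agree.
Inductive step: assume the claim holds for m = j, so T(j) = 2j(j^3 - j^2 + j + 1).
Then T(j+1) = T(j) + (8j^3 + 6j^2 + 6j + 4) = (2j(j^3 - j^2 + j + 1)) + (8j^3 + 6j^2 + 6j + 4).
Simplifying, T(j+1) = 2(j + 1)(j^3 + 2j^2 + 2j + 2) = 2(j+1)((j+1)^3 - (j+1)^2 + (j+1) + 1),
which is the closed form with m = j+1.
By induction, the statement is established for all m ≥ 1.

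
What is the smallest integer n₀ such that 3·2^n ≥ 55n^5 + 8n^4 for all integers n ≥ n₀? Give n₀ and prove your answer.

n₀ = 29

At n = 28: 805306368 < 951487488, so the inequality fails and n₀ ≥ 29. We prove 3·2^n ≥ 55n^5 + 8n^4 for all n ≥ 29.
For the base case n = 29: 3·2^n = 1610612736 and 55n^5 + 8n^4 = 1133771443, so 1610612736 ≥ 1133771443.
Inductive step: assume the claim holds for n = j, so 3·2^j ≥ 55j^5 + 8j^4.
Then 3·2^(j + 1) = 2·(3·2^j) ≥ 2·(55j^5 + 8j^4).
Also, for j ≥ 29 we have 2·(55j^5 + 8j^4) ≥ 55(j+1)^5 + 8(j+1)^4, since 2·(55j^5 + 8j^4) − (55(j+1)^5 + 8(j+1)^4) = 55j^5 - 267j^4 - 582j^3 - 598j^2 - 307j - 63, which is nonnegative for all j ≥ 29.
Combining, 3·2^(j + 1) ≥ 55(j+1)^5 + 8(j+1)^4.
By the principle of mathematical induction, the result holds for all n ≥ 29.
Hence the smallest such n₀ is 29.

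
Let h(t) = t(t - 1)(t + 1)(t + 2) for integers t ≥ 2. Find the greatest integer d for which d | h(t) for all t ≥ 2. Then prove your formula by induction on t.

Computing the first values: h(2) = 24 and h(3) = 120; gcd(24, 120) = 24, so d ≤ 24.
We prove 24 | t(t - 1)(t + 1)(t + 2) for all t ≥ 2 by induction on t.
Base case (t = 2): h(2) = 24 = 24·(1), so 24 | h(2).
Inductive step: suppose the statement holds for some j ≥ 2, i.e. 24 | h(j). Then
h(j+1) − h(j) = j·(j+1)·(j+2)·(j+3) − (j-1)·j·(j+1)·(j+2) = j·(j+1)·(j+2)·[(j+3) − (j-1)] = 4·j·(j+1)·(j+2). The product of 3 consecutive integers is divisible by (3)! = 6, so h(j+1) − h(j) is divisible by 4·6 = 24. By the inductive hypothesis 24 | h(j), hence 24 | h(j+1).
By the principle of mathematical induction, the result holds for all t ≥ 2.
Therefore the largest such d is 24.

d = 24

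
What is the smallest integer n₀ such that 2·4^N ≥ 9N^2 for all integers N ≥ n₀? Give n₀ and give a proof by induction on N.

n₀ = 3

At N = 2: 32 < 36, so the inequality fails and n₀ ≥ 3. We prove 2·4^N ≥ 9N^2 for all N ≥ 3.
For the base case N = 3: 2·4^N = 128 and 9N^2 = 81, so 128 ≥ 81.
Suppose the result is true for N = j, so 2·4^j ≥ 9j^2.
Then 2·4^(j + 1) = 4·(2·4^j) ≥ 4·(9j^2).
Also, for j ≥ 3 we have 4·(9j^2) ≥ 9(j+1)^2, since 4 ≥ (1 + 1/j)^2 for all j ≥ 3.
Combining, 2·4^(j + 1) ≥ 9(j+1)^2.
Hence, by induction on N, the claim holds for every N ≥ 3.
Hence the smallest such n₀ is 3.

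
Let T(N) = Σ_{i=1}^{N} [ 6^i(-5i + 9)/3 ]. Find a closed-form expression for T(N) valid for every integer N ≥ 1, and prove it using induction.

T(N) = 2·6^N(-N + 2) - 4

We claim T(N) = 2·6^N(-N + 2) - 4 for all N ≥ 1.
For the base case N = 1: T(1) = 8, and the closed form gives 8. They agree.
Inductive step: assume the claim holds for N = i, so T(i) = 2·6^i(-i + 2) - 4.
Then T(i+1) = T(i) + (6^i(-10i + 8)) = (2·6^i(-i + 2) - 4) + (6^i(-10i + 8)).
Simplifying, T(i+1) = -12·6^i·i + 12·6^i - 4 = 2·6^(i+1)(-(i+1) + 2) - 4,
which is the closed form with N = i+1.
This completes the induction.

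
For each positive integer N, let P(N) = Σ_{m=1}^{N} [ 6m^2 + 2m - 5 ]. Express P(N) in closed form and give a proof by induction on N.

P(N) = N(2N^2 + 4N - 3)

We claim P(N) = N(2N^2 + 4N - 3) for all N ≥ 1.
For the base case N = 1: P(1) = 3, and the closed form gives 3. They agree.
For the inductive step, assume it holds for an arbitrary m ≥ 1, so P(m) = m(2m^2 + 4m - 3).
Then P(m+1) = P(m) + (6m^2 + 14m + 3) = (m(2m^2 + 4m - 3)) + (6m^2 + 14m + 3).
Simplifying, P(m+1) = (m + 1)(2m^2 + 8m + 3) = (m+1)(2(m+1)^2 + 4(m+1) - 3),
which is the closed form with N = m+1.
By the principle of mathematical induction, the result holds for all N ≥ 1.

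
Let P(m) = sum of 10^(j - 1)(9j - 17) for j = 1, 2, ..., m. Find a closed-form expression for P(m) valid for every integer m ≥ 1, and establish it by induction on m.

P(m) = 10^m(m - 2) + 2

We claim P(m) = 10^m(m - 2) + 2 for all m ≥ 1.
When m = 1: P(1) = -8, and the closed form gives -8. They agree.
For the inductive step, assume it holds for an arbitrary j ≥ 1, so P(j) = 10^j(j - 2) + 2.
Then P(j+1) = P(j) + (10^j(9j - 8)) = (10^j(j - 2) + 2) + (10^j(9j - 8)).
Simplifying, P(j+1) = 10·10^j·j - 10·10^j + 2 = 10^(j+1)((j+1) - 2) + 2,
which is the closed form with m = j+1.
Hence, by induction on m, the claim holds for every m ≥ 1.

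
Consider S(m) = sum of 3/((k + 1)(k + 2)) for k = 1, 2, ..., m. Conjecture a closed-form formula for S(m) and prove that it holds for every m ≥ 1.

We claim S(m) = 3m/(2(m + 2)) for all m ≥ 1.
For the base case m = 1: S(1) = 1/2, and the closed form gives 1/2. They agree.
Suppose the result is true for m = k, so S(k) = 3k/(2(k + 2)).
Then S(k+1) = S(k) + (3/((k + 2)(k + 3))) = (3k/(2(k + 2))) + (3/((k + 2)(k + 3))).
Simplifying, S(k+1) = 3(k + 1)/(2(k + 3)) = 3(k+1)/(2((k+1) + 2)),
which is the closed form with m = k+1.
By induction, the statement is established for all m ≥ 1.

S(m) = 3m/(2(m + 2))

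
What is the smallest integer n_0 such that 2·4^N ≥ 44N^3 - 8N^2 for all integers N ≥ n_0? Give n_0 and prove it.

At N = 6: 8192 < 9216, so the inequality fails and n_0 ≥ 7. We prove 2·4^N ≥ 44N^3 - 8N^2 for all N ≥ 7.
Base case (N = 7): 2·4^N = 32768 and 44N^3 - 8N^2 = 14700, so 32768 ≥ 14700.
Inductive step: assume the claim holds for N = j, so 2·4^j ≥ 44j^3 - 8j^2.
Then 2·4^(j + 1) = 4·(2·4^j) ≥ 4·(44j^3 - 8j^2).
Also, for j ≥ 7 we have 4·(44j^3 - 8j^2) ≥ 44(j+1)^3 - 8(j+1)^2, since 4·(44j^3 - 8j^2) − (44(j+1)^3 - 8(j+1)^2) = 132j^3 - 156j^2 - 116j - 36, which is nonnegative for all j ≥ 7.
Combining, 2·4^(j + 1) ≥ 44(j+1)^3 - 8(j+1)^2.
By the principle of mathematical induction, the result holds for all N ≥ 7.
Hence the smallest such n_0 is 7.

n_0 = 7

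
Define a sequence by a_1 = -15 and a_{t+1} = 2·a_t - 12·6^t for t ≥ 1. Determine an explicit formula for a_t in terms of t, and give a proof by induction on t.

a_t = 3·2^(t - 1) - 3·6^t

Computing the first terms: a_1 = -15, a_2 = -102, a_3 = -636. This suggests a_t = 3·2^(t - 1) - 3·6^t.
Base step (t = 1): the formula gives -15 = -15 = a_1.
Inductive step: suppose the statement holds for some k ≥ 1, so a_k = 3·2^(k - 1) - 3·6^k.
Then a_{k+1} = 2·a_k - 12·6^k = 2·(3·2^(k - 1) - 3·6^k) - 12·6^k = 3·2^k - 3·6^(k + 1) = 3·2^((k+1) - 1) - 3·6^(k+1),
which is the claimed formula at t = k+1.
Hence, by induction on t, the claim holds for every t ≥ 1.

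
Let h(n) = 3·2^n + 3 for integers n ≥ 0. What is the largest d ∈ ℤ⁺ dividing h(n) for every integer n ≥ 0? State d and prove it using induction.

Computing the first values: h(0) = 6 and h(1) = 9; gcd(6, 9) = 3, so d ≤ 3.
We prove 3 | 3·2^n + 3 for all n ≥ 0 by induction on n.
For the base case n = 0: h(0) = 6 = 3·(2), so 3 | h(0).
Inductive step: assume the claim holds for n = j, i.e. 3 | h(j). Then
h(j+1) = 3·2^(j+1) + 3 = 2·(3·2^j + 3) - 3 = 2·h(j) - 3. The first term is divisible by 3 by the inductive hypothesis, and -3 is divisible by 3. Hence 3 | h(j+1).
By induction, the statement is established for all n ≥ 0.
Therefore the largest such d is 3.

d = 3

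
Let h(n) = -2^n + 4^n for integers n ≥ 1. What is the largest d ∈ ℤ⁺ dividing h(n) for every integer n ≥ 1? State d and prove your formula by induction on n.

Computing the first values: h(1) = 2 and h(2) = 12; gcd(2, 12) = 2, so d ≤ 2.
We prove 2 | -2^n + 4^n for all n ≥ 1 by induction on n.
When n = 1: h(1) = 2 = 2·(1), so 2 | h(1).
Suppose the result is true for n = i, i.e. 2 | h(i). Then
4^{i+1} − 2^{i+1} = 4·4^i − 2·2^i = 4·(4^i − 2^i) + (2)·2^i. The first term is divisible by 2 by the inductive hypothesis, and the second term (2)·2^i is divisible by 2 since 2 | 2. Hence 2 | h(i+1).
This completes the induction.
Therefore the largest such d is 2.

d = 2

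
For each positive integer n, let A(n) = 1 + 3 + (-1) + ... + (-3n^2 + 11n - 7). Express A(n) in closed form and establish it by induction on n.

We claim A(n) = -n(n^2 - 4n + 2) for all n ≥ 1.
For the base case n = 1: A(1) = 1, and the closed form gives 1. They agree.
For the inductive step, assume it holds for an arbitrary m ≥ 1, so A(m) = m(-m^2 + 4m - 2).
Then A(m+1) = A(m) + (-3m^2 + 5m + 1) = (m(-m^2 + 4m - 2)) + (-3m^2 + 5m + 1).
Simplifying, A(m+1) = -(m + 1)(m^2 - 2m - 1) = -(m+1)((m+1)^2 - 4(m+1) + 2),
which is the closed form with n = m+1.
Hence, by induction on n, the claim holds for every n ≥ 1.

A(n) = -n(n^2 - 4n + 2)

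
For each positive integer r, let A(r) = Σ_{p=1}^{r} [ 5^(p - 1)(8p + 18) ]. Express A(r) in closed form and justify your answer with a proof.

We claim A(r) = 2·5^r(r + 2) - 4 for all r ≥ 1.
Base case (r = 1): A(1) = 26, and the closed form gives 26. They agree.
Inductive step: suppose the statement holds for some p ≥ 1, so A(p) = 2·5^p(p + 2) - 4.
Then A(p+1) = A(p) + (5^p(8p + 26)) = (2·5^p(p + 2) - 4) + (5^p(8p + 26)).
Simplifying, A(p+1) = 10·5^p·p + 30·5^p - 4 = 2·5^(p+1)((p+1) + 2) - 4,
which is the closed form with r = p+1.
This completes the induction.

A(r) = 2·5^r(r + 2) - 4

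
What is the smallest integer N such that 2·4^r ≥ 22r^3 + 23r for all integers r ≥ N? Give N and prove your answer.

At r = 5: 2048 < 2865, so the inequality fails and N ≥ 6. We prove 2·4^r ≥ 22r^3 + 23r for all r ≥ 6.
Base case (r = 6): 2·4^r = 8192 and 22r^3 + 23r = 4890, so 8192 ≥ 4890.
Inductive step: suppose the statement holds for some i ≥ 6, so 2·4^i ≥ 22i^3 + 23i.
Then 2·4^(i + 1) = 4·(2·4^i) ≥ 4·(22i^3 + 23i).
Also, for i ≥ 6 we have 4·(22i^3 + 23i) ≥ 22(i+1)^3 + 23(i+1), since 4·(22i^3 + 23i) − (22(i+1)^3 + 23(i+1)) = 66i^3 - 66i^2 + 3i - 45, which is nonnegative for all i ≥ 6.
Combining, 2·4^(i + 1) ≥ 22(i+1)^3 + 23(i+1).
This completes the induction.
Hence the smallest such N is 6.

N = 6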